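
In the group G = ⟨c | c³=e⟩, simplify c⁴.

Compute successive powers of c, reducing at each step:
  c²: c · c = c²
  c³: (c²) · c = e
  c⁴: e · c = c

Answer: c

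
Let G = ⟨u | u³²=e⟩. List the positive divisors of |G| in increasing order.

|G| = 32 = 2⁵. By Lagrange's theorem the order of any subgroup divides 32; the divisors of 32 are 1, 2, 4, 8, 16, 32.

Answer: 1, 2, 4, 8, 16, 32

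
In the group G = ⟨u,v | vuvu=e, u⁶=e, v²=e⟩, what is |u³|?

Compute successive powers until reaching e:
  (u³)¹ = u³, (u³)² = e.
The smallest positive k with (u³)ᵏ = e is 2.

Answer: 2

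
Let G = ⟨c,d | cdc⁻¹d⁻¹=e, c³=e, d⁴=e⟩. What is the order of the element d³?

Compute successive powers until reaching e:
  (d³)¹ = d³, (d³)² = d², (d³)³ = d, (d³)⁴ = e.
The smallest positive k with (d³)ᵏ = e is 4.

Answer: 4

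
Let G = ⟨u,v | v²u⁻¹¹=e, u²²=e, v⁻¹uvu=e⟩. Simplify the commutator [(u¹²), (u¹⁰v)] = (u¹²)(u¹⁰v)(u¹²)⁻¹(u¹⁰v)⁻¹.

[(u¹²), (u¹⁰v)] = (u¹²)·(u¹⁰v)·(u¹²)⁻¹·(u¹⁰v)⁻¹.
  (u¹²) · (u¹⁰v) = v
  v · (u¹⁰) = uv⁻¹
  (uv⁻¹) · (u¹⁰v⁻¹) = u²

Answer: u²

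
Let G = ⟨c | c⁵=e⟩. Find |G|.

G is generated by a single element, so G is cyclic. The relator gives c⁵ = e and no smaller power is forced to be e, so the 5 powers {c, e, c², c³, c⁴} are distinct. Hence |G| = 5.

Answer: 5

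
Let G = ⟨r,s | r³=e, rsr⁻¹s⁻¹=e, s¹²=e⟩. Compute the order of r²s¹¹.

Compute successive powers until reaching e:
  (r²s¹¹)¹ = r²s¹¹, (r²s¹¹)² = rs¹⁰, (r²s¹¹)³ = s⁹, (r²s¹¹)⁴ = r²s⁸, (r²s¹¹)⁵ = rs⁷, (r²s¹¹)⁶ = s⁶, (r²s¹¹)⁷ = r²s⁵, (r²s¹¹)⁸ = rs⁴, (r²s¹¹)⁹ = s³, (r²s¹¹)¹⁰ = r²s², (r²s¹¹)¹¹ = rs, (r²s¹¹)¹² = e.
The smallest positive k with (r²s¹¹)ᵏ = e is 12.

Answer: 12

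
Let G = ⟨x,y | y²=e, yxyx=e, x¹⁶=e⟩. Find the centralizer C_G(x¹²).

⟨x¹²⟩ ⊆ C_G(x¹²) since powers of x¹² commute with x¹²; so |C_G(x¹²)| ≥ |⟨x¹²⟩| = 4.
By orbit–stabilizer, |C_G(x¹²)| = |G| / |conj. class of x¹²| = 32 / 2 = 16.
The 16 elements commuting with x¹² are {e, x, x², x³, x⁴, x⁵, x⁶, x⁷, x⁸, x⁹, x¹⁰, x¹¹, x¹², x¹³, x¹⁴, x¹⁵}.

Answer: {e, x, x², x³, x⁴, x⁵, x⁶, x⁷, x⁸, x⁹, x¹⁰, x¹¹, x¹², x¹³, x¹⁴, x¹⁵}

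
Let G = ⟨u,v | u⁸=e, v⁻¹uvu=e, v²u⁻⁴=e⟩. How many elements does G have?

Enumerate words in the generators, reducing via the relations: the distinct elements are
  {e, u, v, uv, u², u³, u⁴, u⁵, u⁶, u⁷, u²v, u³v, v⁻¹, uv⁻¹, u²v⁻¹, u³v⁻¹}.
No further products give new elements, so |G| = 16.

Answer: 16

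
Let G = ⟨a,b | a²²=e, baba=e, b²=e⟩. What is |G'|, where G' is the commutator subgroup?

G' = [G, G] is generated by all commutators. The generator-pair commutators are: [a, b] = a².
The subgroup they normally generate is {e, a², a⁴, a⁶, a⁸, a¹⁰, a¹², a¹⁴, a¹⁶, a¹⁸, a²⁰}, of order 11.
Check: |G/G'| = 44/11 = 4 is the order of the abelianisation.

Answer: 11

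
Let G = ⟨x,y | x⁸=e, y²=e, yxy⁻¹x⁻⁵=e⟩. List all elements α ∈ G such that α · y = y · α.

⟨y⟩ ⊆ C_G(y) since powers of y commute with y; so |C_G(y)| ≥ |⟨y⟩| = 2.
By orbit–stabilizer, |C_G(y)| = |G| / |conj. class of y| = 16 / 2 = 8.
The 8 elements commuting with y are {e, x², x⁴, x⁶, y, x⁶y, x²y, x⁴y}.

Answer: {e, x², x⁴, x⁶, y, x⁶y, x²y, x⁴y}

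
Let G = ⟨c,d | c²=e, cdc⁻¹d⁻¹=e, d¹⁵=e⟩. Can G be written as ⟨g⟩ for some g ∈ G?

|G| = 30. The element cd has order 30 (its powers give 30 distinct elements), so ⟨cd⟩ = G and G is cyclic.

Answer: Yes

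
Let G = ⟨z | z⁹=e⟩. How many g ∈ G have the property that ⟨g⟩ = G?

G is cyclic of order 9. An element generates G iff its order is 9, and a cyclic group of order 9 has exactly φ(9) = 6 such elements.

Answer: 6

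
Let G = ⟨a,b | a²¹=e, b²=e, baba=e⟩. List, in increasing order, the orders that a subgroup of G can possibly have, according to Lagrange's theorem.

|G| = 42 = 2 · 3 · 7. By Lagrange's theorem the order of any subgroup divides 42; the divisors of 42 are 1, 2, 3, 6, 7, 14, 21, 42.

Answer: 1, 2, 3, 6, 7, 14, 21, 42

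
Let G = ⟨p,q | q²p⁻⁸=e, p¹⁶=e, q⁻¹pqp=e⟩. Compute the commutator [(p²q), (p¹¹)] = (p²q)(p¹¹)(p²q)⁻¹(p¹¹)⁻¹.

[(p²q), (p¹¹)] = (p²q)·(p¹¹)·(p²q)⁻¹·(p¹¹)⁻¹.
  (p²q) · (p¹¹) = p⁷q
  (p⁷q) · (p²q⁻¹) = p⁵
  (p⁵) · (p⁵) = p¹⁰

Answer: p¹⁰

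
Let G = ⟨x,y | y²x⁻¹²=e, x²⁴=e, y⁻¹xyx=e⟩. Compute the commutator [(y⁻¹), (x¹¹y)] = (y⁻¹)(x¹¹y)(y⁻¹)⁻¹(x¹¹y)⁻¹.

[(y⁻¹), (x¹¹y)] = (y⁻¹)·(x¹¹y)·(y⁻¹)⁻¹·(x¹¹y)⁻¹.
  (y⁻¹) · (x¹¹y) = x¹³
  (x¹³) · y = xy⁻¹
  (xy⁻¹) · (x¹¹y⁻¹) = x²

Answer: x²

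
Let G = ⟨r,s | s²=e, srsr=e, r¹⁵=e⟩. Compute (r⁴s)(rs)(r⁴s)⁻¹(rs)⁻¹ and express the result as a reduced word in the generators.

[(r⁴s), (rs)] = (r⁴s)·(rs)·(r⁴s)⁻¹·(rs)⁻¹.
  (r⁴s) · (rs) = r³
  (r³) · (r⁴s) = r⁷s
  (r⁷s) · (rs) = r⁶

Answer: r⁶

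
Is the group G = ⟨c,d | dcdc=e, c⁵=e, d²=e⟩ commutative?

c·d = cd but d·c = c⁴d, so c·d ≠ d·c and G is not abelian.

Answer: No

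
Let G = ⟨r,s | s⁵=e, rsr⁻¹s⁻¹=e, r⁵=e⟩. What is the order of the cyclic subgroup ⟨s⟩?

|⟨s⟩| equals the order of s. Compute successive powers until reaching e:
  s¹ = s, s² = s², s³ = s³, s⁴ = s⁴, s⁵ = e.
The smallest positive k with sᵏ = e is 5, so |⟨s⟩| = 5.

Answer: 5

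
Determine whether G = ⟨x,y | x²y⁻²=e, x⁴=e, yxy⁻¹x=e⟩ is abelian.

x·y = xy but y·x = xy⁻¹, so x·y ≠ y·x and G is not abelian.

Answer: No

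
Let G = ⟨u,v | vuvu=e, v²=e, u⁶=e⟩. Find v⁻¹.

The order of v is 2 (smallest k with vᵏ = e), so v⁻¹ = v¹ = v.
Check: v · v → v · v = e, giving e as required.

Answer: v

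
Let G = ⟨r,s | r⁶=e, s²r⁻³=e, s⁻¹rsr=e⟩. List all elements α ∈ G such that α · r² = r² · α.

⟨r²⟩ ⊆ C_G(r²) since powers of r² commute with r²; so |C_G(r²)| ≥ |⟨r²⟩| = 3.
By orbit–stabilizer, |C_G(r²)| = |G| / |conj. class of r²| = 12 / 2 = 6.
The 6 elements commuting with r² are {e, r, r², r³, r⁴, r⁵}.

Answer: {e, r, r², r³, r⁴, r⁵}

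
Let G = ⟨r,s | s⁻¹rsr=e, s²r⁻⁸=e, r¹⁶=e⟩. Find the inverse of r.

The order of r is 16 (smallest k with rᵏ = e), so r⁻¹ = r¹⁵ = r¹⁵.
Check: r · (r¹⁵) → r · r¹⁵ = e, giving e as required.

Answer: r¹⁵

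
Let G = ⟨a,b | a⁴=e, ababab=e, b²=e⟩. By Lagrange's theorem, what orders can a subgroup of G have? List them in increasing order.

|G| = 24 = 2³ · 3. By Lagrange's theorem the order of any subgroup divides 24; the divisors of 24 are 1, 2, 3, 4, 6, 8, 12, 24.

Answer: 1, 2, 3, 4, 6, 8, 12, 24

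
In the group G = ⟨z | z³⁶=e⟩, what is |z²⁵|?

Compute successive powers until reaching e:
  (z²⁵)¹ = z²⁵, (z²⁵)² = z¹⁴, (z²⁵)³ = z³, (z²⁵)⁴ = z²⁸, (z²⁵)⁵ = z¹⁷, (z²⁵)⁶ = z⁶, (z²⁵)⁷ = z³¹, (z²⁵)⁸ = z²⁰, (z²⁵)⁹ = z⁹, (z²⁵)¹⁰ = z³⁴, (z²⁵)¹¹ = z²³, (z²⁵)¹² = z¹², (z²⁵)¹³ = z, (z²⁵)¹⁴ = z²⁶, (z²⁵)¹⁵ = z¹⁵, (z²⁵)¹⁶ = z⁴, (z²⁵)¹⁷ = z²⁹, (z²⁵)¹⁸ = z¹⁸, (z²⁵)¹⁹ = z⁷, (z²⁵)²⁰ = z³², (z²⁵)²¹ = z²¹, (z²⁵)²² = z¹⁰, (z²⁵)²³ = z³⁵, (z²⁵)²⁴ = z²⁴, (z²⁵)²⁵ = z¹³, (z²⁵)²⁶ = z², (z²⁵)²⁷ = z²⁷, (z²⁵)²⁸ = z¹⁶, (z²⁵)²⁹ = z⁵, (z²⁵)³⁰ = z³⁰, (z²⁵)³¹ = z¹⁹, (z²⁵)³² = z⁸, (z²⁵)³³ = z³³, (z²⁵)³⁴ = z²², (z²⁵)³⁵ = z¹¹, (z²⁵)³⁶ = e.
The smallest positive k with (z²⁵)ᵏ = e is 36.

Answer: 36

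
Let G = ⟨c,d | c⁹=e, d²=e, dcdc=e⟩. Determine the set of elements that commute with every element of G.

An element z ∈ Z(G) iff z commutes with every generator.
For example e is central: e·c = c = c·e; e·d = d = d·e.
Whereas c ∉ Z(G) since c·d = cd ≠ c⁸d = d·c.
Checking each of the 18 elements this way gives Z(G) = {e}, of order 1.

Answer: {e}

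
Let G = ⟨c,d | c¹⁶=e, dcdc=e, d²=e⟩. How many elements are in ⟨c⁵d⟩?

|⟨c⁵d⟩| equals the order of c⁵d. Compute successive powers until reaching e:
  (c⁵d)¹ = c⁵d, (c⁵d)² = e.
The smallest positive k with (c⁵d)ᵏ = e is 2, so |⟨c⁵d⟩| = 2.

Answer: 2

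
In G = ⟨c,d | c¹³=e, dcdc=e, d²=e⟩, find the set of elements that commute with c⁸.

⟨c⁸⟩ ⊆ C_G(c⁸) since powers of c⁸ commute with c⁸; so |C_G(c⁸)| ≥ |⟨c⁸⟩| = 13.
By orbit–stabilizer, |C_G(c⁸)| = |G| / |conj. class of c⁸| = 26 / 2 = 13.
The 13 elements commuting with c⁸ are {e, c, c², c³, c⁴, c⁵, c⁶, c⁷, c⁸, c⁹, c¹⁰, c¹¹, c¹²}.

Answer: {e, c, c², c³, c⁴, c⁵, c⁶, c⁷, c⁸, c⁹, c¹⁰, c¹¹, c¹²}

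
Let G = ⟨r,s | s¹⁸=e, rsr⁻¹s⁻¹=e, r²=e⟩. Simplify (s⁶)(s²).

Compute (s⁶) · (s²) by multiplying left to right and reducing via the relations at each step:
  (s⁶) · s² = s⁸

Answer: s⁸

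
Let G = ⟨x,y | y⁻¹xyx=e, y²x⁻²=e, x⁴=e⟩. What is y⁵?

Compute successive powers of y, reducing at each step:
  y²: y · y = x²
  y³: (x²) · y = y⁻¹
  y⁴: (y⁻¹) · y = e
  y⁵: e · y = y

Answer: y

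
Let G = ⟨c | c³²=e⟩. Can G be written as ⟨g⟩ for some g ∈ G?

|G| = 32. The element c has order 32 (its powers give 32 distinct elements), so ⟨c⟩ = G and G is cyclic.

Answer: Yes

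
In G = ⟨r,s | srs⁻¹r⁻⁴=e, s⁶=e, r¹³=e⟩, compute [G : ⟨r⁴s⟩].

First find ord(r⁴s) by computing successive powers:
  (r⁴s)¹ = r⁴s, (r⁴s)² = r⁷s², (r⁴s)³ = r⁶s³, (r⁴s)⁴ = r²s⁴, (r⁴s)⁵ = r¹²s⁵, (r⁴s)⁶ = e.
So |⟨r⁴s⟩| = ord(r⁴s) = 6. With |G| = 78, by Lagrange [G : ⟨r⁴s⟩] = 78/6 = 13.

Answer: 13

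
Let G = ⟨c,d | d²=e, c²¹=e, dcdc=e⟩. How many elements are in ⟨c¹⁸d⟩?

|⟨c¹⁸d⟩| equals the order of c¹⁸d. Compute successive powers until reaching e:
  (c¹⁸d)¹ = c¹⁸d, (c¹⁸d)² = e.
The smallest positive k with (c¹⁸d)ᵏ = e is 2, so |⟨c¹⁸d⟩| = 2.

Answer: 2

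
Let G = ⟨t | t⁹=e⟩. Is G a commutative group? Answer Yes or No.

G has a single generator, so G is cyclic and hence abelian.

Answer: Yes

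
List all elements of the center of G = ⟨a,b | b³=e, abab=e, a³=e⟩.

An element z ∈ Z(G) iff z commutes with every generator.
For example e is central: e·a = a = a·e; e·b = b = b·e.
Whereas a ∉ Z(G) since a·b = ab ≠ a²b² = b·a.
Checking each of the 12 elements this way gives Z(G) = {e}, of order 1.

Answer: {e}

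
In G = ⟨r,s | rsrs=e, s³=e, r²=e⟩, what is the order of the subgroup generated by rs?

|⟨rs⟩| equals the order of rs. Compute successive powers until reaching e:
  (rs)¹ = rs, (rs)² = e.
The smallest positive k with (rs)ᵏ = e is 2, so |⟨rs⟩| = 2.

Answer: 2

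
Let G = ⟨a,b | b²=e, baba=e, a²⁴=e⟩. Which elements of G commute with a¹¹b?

⟨a¹¹b⟩ ⊆ C_G(a¹¹b) since powers of a¹¹b commute with a¹¹b; so |C_G(a¹¹b)| ≥ |⟨a¹¹b⟩| = 2.
By orbit–stabilizer, |C_G(a¹¹b)| = |G| / |conj. class of a¹¹b| = 48 / 12 = 4.
The 4 elements commuting with a¹¹b are {e, a¹², a²³b, a¹¹b}.

Answer: {e, a¹², a²³b, a¹¹b}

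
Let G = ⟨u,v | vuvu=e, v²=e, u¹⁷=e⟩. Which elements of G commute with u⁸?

⟨u⁸⟩ ⊆ C_G(u⁸) since powers of u⁸ commute with u⁸; so |C_G(u⁸)| ≥ |⟨u⁸⟩| = 17.
By orbit–stabilizer, |C_G(u⁸)| = |G| / |conj. class of u⁸| = 34 / 2 = 17.
The 17 elements commuting with u⁸ are {e, u, u², u³, u⁴, u⁵, u⁶, u⁷, u⁸, u⁹, u¹⁰, u¹¹, u¹², u¹³, u¹⁴, u¹⁵, u¹⁶}.

Answer: {e, u, u², u³, u⁴, u⁵, u⁶, u⁷, u⁸, u⁹, u¹⁰, u¹¹, u¹², u¹³, u¹⁴, u¹⁵, u¹⁶}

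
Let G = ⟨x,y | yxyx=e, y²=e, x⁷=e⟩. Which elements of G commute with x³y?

⟨x³y⟩ ⊆ C_G(x³y) since powers of x³y commute with x³y; so |C_G(x³y)| ≥ |⟨x³y⟩| = 2.
By orbit–stabilizer, |C_G(x³y)| = |G| / |conj. class of x³y| = 14 / 7 = 2.
The 2 elements commuting with x³y are {e, x³y}.

Answer: {e, x³y}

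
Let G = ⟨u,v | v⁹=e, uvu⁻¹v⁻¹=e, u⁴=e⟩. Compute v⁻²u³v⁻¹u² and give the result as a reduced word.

Multiply left to right, reducing at each step:
  (v⁷) · u³ = u³v⁷
  (u³v⁷) · v⁻¹ = u³v⁶
  (u³v⁶) · u² = uv⁶

Answer: uv⁶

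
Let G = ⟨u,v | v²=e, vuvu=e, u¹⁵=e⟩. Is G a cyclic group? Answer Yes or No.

Every cyclic group is abelian. But u·v = uv while v·u = u¹⁴v, so u·v ≠ v·u and G is not abelian. Hence G is not cyclic.

Answer: No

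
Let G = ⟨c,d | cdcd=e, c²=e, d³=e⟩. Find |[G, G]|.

G' = [G, G] is generated by all commutators. The generator-pair commutators are: [c, d] = d.
The subgroup they normally generate is {e, d, d²}, of order 3.
Check: |G/G'| = 6/3 = 2 is the order of the abelianisation.

Answer: 3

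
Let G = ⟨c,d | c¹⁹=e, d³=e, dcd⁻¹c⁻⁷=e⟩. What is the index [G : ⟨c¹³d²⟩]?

First find ord(c¹³d²) by computing successive powers:
  (c¹³d²)¹ = c¹³d², (c¹³d²)² = c⁴d, (c¹³d²)³ = e.
So |⟨c¹³d²⟩| = ord(c¹³d²) = 3. With |G| = 57, by Lagrange [G : ⟨c¹³d²⟩] = 57/3 = 19.

Answer: 19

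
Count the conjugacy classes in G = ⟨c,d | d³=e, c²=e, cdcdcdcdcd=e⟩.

The conjugacy classes (representative and size) are:
  [e] (size 1), [cdcd²cdcd²c] (size 15), [dcdcd²c] (size 20), [cd²cd²c] (size 12), [d²cdcd²] (size 12).
Class equation: 1 + 15 + 20 + 12 + 12 = 60 = |G|. So G has 5 conjugacy classes.

Answer: 5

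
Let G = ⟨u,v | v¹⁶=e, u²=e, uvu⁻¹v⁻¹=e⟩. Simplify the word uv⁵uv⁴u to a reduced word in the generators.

Multiply left to right, reducing at each step:
  u · v⁵ = uv⁵
  (uv⁵) · u = v⁵
  (v⁵) · v⁴ = v⁹
  (v⁹) · u = uv⁹

Answer: uv⁹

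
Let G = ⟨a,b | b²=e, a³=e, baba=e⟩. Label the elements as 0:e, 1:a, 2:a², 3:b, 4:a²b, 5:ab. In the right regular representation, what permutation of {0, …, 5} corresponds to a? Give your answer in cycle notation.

(0 1 2)(3 4 5)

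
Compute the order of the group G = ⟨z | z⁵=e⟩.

G is generated by a single element, so G is cyclic. The relator gives z⁵ = e and no smaller power is forced to be e, so the 5 powers {e, z, z², z³, z⁴} are distinct. Hence |G| = 5.

Answer: 5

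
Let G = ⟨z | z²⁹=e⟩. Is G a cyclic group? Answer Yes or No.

|G| = 29. The element z has order 29 (its powers give 29 distinct elements), so ⟨z⟩ = G and G is cyclic.

Answer: Yes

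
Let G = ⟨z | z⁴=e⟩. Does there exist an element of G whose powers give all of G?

|G| = 4. The element z has order 4 (its powers give 4 distinct elements), so ⟨z⟩ = G and G is cyclic.

Answer: Yes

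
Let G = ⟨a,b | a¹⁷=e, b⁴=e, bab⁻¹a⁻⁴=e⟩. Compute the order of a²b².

Compute successive powers until reaching e:
  (a²b²)¹ = a²b², (a²b²)² = e.
The smallest positive k with (a²b²)ᵏ = e is 2.

Answer: 2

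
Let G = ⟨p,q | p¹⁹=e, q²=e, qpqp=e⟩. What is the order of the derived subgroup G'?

G' = [G, G] is generated by all commutators. The generator-pair commutators are: [p, q] = p².
The subgroup they normally generate is {e, p, p², p³, p⁴, p⁵, p⁶, p⁷, p⁸, p⁹, p¹⁰, p¹¹, p¹², p¹³, p¹⁴, p¹⁵, p¹⁶, p¹⁷, p¹⁸}, of order 19.
Check: |G/G'| = 38/19 = 2 is the order of the abelianisation.

Answer: 19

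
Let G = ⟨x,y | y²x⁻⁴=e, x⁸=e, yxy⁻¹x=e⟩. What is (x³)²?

Compute successive powers of (x³), reducing at each step:
  (x³)²: (x³) · x³ = x⁶

Answer: x⁶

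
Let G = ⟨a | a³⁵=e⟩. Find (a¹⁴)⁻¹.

The order of (a¹⁴) is 5 (smallest k with (a¹⁴)ᵏ = e), so (a¹⁴)⁻¹ = (a¹⁴)⁴ = a²¹.
Check: (a¹⁴) · (a²¹) → (a¹⁴) · a²¹ = e, giving e as required.

Answer: a²¹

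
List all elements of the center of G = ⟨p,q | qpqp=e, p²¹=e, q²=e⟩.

An element z ∈ Z(G) iff z commutes with every generator.
For example e is central: e·p = p = p·e; e·q = q = q·e.
Whereas p ∉ Z(G) since p·q = pq ≠ p²⁰q = q·p.
Checking each of the 42 elements this way gives Z(G) = {e}, of order 1.

Answer: {e}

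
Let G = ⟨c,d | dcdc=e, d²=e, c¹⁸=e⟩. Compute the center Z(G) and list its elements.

An element z ∈ Z(G) iff z commutes with every generator.
For example c⁹ is central: (c⁹)·c = c¹⁰ = c·(c⁹); (c⁹)·d = c⁹d = d·(c⁹).
Whereas c ∉ Z(G) since c·d = cd ≠ c¹⁷d = d·c.
Checking each of the 36 elements this way gives Z(G) = {e, c⁹}, of order 2.

Answer: {e, c⁹}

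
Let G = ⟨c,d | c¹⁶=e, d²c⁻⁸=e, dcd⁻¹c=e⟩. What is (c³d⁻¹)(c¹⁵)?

Compute (c³d⁻¹) · (c¹⁵) by multiplying left to right and reducing via the relations at each step:
  (c³d⁻¹) · c¹⁵ = c⁴d⁻¹

Answer: c⁴d⁻¹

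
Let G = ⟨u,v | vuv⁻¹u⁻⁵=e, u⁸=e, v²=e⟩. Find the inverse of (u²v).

The order of (u²v) is 4 (smallest k with (u²v)ᵏ = e), so (u²v)⁻¹ = (u²v)³ = u⁶v.
Check: (u²v) · (u⁶v) → (u²v) · u⁶ = v;   v · v = e, giving e as required.

Answer: u⁶v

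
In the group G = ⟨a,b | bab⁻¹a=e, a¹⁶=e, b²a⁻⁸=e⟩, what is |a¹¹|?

Compute successive powers until reaching e:
  (a¹¹)¹ = a¹¹, (a¹¹)² = a⁶, (a¹¹)³ = a, (a¹¹)⁴ = a¹², (a¹¹)⁵ = a⁷, (a¹¹)⁶ = a², (a¹¹)⁷ = a¹³, (a¹¹)⁸ = a⁸, (a¹¹)⁹ = a³, (a¹¹)¹⁰ = a¹⁴, (a¹¹)¹¹ = a⁹, (a¹¹)¹² = a⁴, (a¹¹)¹³ = a¹⁵, (a¹¹)¹⁴ = a¹⁰, (a¹¹)¹⁵ = a⁵, (a¹¹)¹⁶ = e.
The smallest positive k with (a¹¹)ᵏ = e is 16.

Answer: 16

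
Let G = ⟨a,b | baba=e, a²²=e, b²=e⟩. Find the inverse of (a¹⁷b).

The order of (a¹⁷b) is 2 (smallest k with (a¹⁷b)ᵏ = e), so (a¹⁷b)⁻¹ = (a¹⁷b)¹ = a¹⁷b.
Check: (a¹⁷b) · (a¹⁷b) → (a¹⁷b) · a¹⁷ = b;   b · b = e, giving e as required.

Answer: a¹⁷b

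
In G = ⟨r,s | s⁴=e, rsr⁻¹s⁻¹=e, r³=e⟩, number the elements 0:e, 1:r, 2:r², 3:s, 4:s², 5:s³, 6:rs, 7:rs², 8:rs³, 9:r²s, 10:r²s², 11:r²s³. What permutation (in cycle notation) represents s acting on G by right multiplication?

(0 3 4 5)(1 6 7 8)(2 9 10 11)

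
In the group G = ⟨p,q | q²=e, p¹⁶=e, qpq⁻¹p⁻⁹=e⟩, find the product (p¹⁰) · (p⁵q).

Compute (p¹⁰) · (p⁵q) by multiplying left to right and reducing via the relations at each step:
  (p¹⁰) · p⁵ = p¹⁵
  (p¹⁵) · q = p¹⁵q

Answer: p¹⁵q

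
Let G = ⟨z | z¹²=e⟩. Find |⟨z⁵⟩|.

|⟨z⁵⟩| equals the order of z⁵. Compute successive powers until reaching e:
  (z⁵)¹ = z⁵, (z⁵)² = z¹⁰, (z⁵)³ = z³, (z⁵)⁴ = z⁸, (z⁵)⁵ = z, (z⁵)⁶ = z⁶, (z⁵)⁷ = z¹¹, (z⁵)⁸ = z⁴, (z⁵)⁹ = z⁹, (z⁵)¹⁰ = z², (z⁵)¹¹ = z⁷, (z⁵)¹² = e.
The smallest positive k with (z⁵)ᵏ = e is 12, so |⟨z⁵⟩| = 12.

Answer: 12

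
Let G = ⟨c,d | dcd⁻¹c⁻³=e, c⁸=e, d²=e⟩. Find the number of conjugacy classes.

The conjugacy classes (representative and size) are:
  [e] (size 1), [c³] (size 2), [c²] (size 2), [c⁴] (size 1), [c⁵] (size 2), [c⁴d] (size 4), [cd] (size 4).
Class equation: 1 + 2 + 2 + 1 + 2 + 4 + 4 = 16 = |G|. So G has 7 conjugacy classes.

Answer: 7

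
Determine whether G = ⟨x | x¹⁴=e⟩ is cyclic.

|G| = 14. The element x has order 14 (its powers give 14 distinct elements), so ⟨x⟩ = G and G is cyclic.

Answer: Yes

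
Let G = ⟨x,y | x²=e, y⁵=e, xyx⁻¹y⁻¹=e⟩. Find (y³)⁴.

Compute successive powers of (y³), reducing at each step:
  (y³)²: (y³) · y³ = y
  (y³)³: y · y³ = y⁴
  (y³)⁴: (y⁴) · y³ = y²

Answer: y²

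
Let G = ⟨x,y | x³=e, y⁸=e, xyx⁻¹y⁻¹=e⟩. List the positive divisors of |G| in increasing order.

|G| = 24 = 2³ · 3. By Lagrange's theorem the order of any subgroup divides 24; the divisors of 24 are 1, 2, 3, 4, 6, 8, 12, 24.

Answer: 1, 2, 3, 4, 6, 8, 12, 24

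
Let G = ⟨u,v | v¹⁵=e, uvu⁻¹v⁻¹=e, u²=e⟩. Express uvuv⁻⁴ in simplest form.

Multiply left to right, reducing at each step:
  u · v = uv
  (uv) · u = v
  v · v⁻⁴ = v¹²

Answer: v¹²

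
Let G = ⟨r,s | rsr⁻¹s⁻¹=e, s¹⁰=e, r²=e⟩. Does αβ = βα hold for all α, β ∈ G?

Each pair of generators commutes: r·s = rs = s·r. Since the generators pairwise commute, every element of G commutes with every other, so G is abelian.

Answer: Yes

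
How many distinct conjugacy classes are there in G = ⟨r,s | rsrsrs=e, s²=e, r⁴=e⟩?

The conjugacy classes (representative and size) are:
  [e] (size 1), [r³] (size 6), [r²sr²s] (size 3), [rsr³] (size 6), [sr³] (size 8).
Class equation: 1 + 6 + 3 + 6 + 8 = 24 = |G|. So G has 5 conjugacy classes.

Answer: 5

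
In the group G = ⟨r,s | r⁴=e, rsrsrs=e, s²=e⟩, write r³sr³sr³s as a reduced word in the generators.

Multiply left to right, reducing at each step:
  (r³) · s = r³s
  (r³s) · r³ = r³sr³
  (r³sr³) · s = sr
  (sr) · r³ = s
  s · s = e

Answer: e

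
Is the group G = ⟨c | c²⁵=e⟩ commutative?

G has a single generator, so G is cyclic and hence abelian.

Answer: Yes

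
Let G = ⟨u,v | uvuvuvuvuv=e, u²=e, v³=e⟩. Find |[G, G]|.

G' = [G, G] is generated by all commutators. The generator-pair commutators are: [u, v] = uvuv².
The subgroup they normally generate is {e, u, v, v², uv, uvu, uvuv, uvuvu, v²uv²u, v²uv², v²u, uv², vu, vuv, vuvu, uv²uv²u, uv²uv², uv²u, v²uv, v²uvu, v²uvuv, vuv²uv², vuv²u, vuv², uvuv², uv²uv, uv²uvu, uv²uvuv, uvuv²uv², uvuv²u, v²uv²uv, uvuv²uv, uvuv²uvu, uvuv²uvuv, v²uv²uvuv², v²uv²uvu, v²uv²uvuv, v²uvuv²uv², v²uvuv²u, v²uvuv², vuvuv², vuv²uv, vuv²uvu, vuv²uvuv, vuvuv²uv², vuvuv²u, vuvuv²uv, uv²uvuv²uv², uv²uvuv²u, uv²uvuv², v²uvuv²uv, v²uvuv²uvu, vuv²uvuv²u, vuv²uvuv², uv²uvuv²uv, uv²uvuv²uvu, uvuv²uvuv²u, uvuv²uvuv², uvuv²uvuv²uv, vuv²uvuv²uv}, of order 60.
Check: |G/G'| = 60/60 = 1 is the order of the abelianisation.

Answer: 60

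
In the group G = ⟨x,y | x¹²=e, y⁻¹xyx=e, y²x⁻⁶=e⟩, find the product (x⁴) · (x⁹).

Compute (x⁴) · (x⁹) by multiplying left to right and reducing via the relations at each step:
  (x⁴) · x⁹ = x

Answer: x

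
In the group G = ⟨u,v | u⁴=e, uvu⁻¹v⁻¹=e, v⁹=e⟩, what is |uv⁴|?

Compute successive powers until reaching e:
  (uv⁴)¹ = uv⁴, (uv⁴)² = u²v⁸, (uv⁴)³ = u³v³, (uv⁴)⁴ = v⁷, (uv⁴)⁵ = uv², (uv⁴)⁶ = u²v⁶, (uv⁴)⁷ = u³v, (uv⁴)⁸ = v⁵, (uv⁴)⁹ = u, (uv⁴)¹⁰ = u²v⁴, (uv⁴)¹¹ = u³v⁸, (uv⁴)¹² = v³, (uv⁴)¹³ = uv⁷, (uv⁴)¹⁴ = u²v², (uv⁴)¹⁵ = u³v⁶, (uv⁴)¹⁶ = v, (uv⁴)¹⁷ = uv⁵, (uv⁴)¹⁸ = u², (uv⁴)¹⁹ = u³v⁴, (uv⁴)²⁰ = v⁸, (uv⁴)²¹ = uv³, (uv⁴)²² = u²v⁷, (uv⁴)²³ = u³v², (uv⁴)²⁴ = v⁶, (uv⁴)²⁵ = uv, (uv⁴)²⁶ = u²v⁵, (uv⁴)²⁷ = u³, (uv⁴)²⁸ = v⁴, (uv⁴)²⁹ = uv⁸, (uv⁴)³⁰ = u²v³, (uv⁴)³¹ = u³v⁷, (uv⁴)³² = v², (uv⁴)³³ = uv⁶, (uv⁴)³⁴ = u²v, (uv⁴)³⁵ = u³v⁵, (uv⁴)³⁶ = e.
The smallest positive k with (uv⁴)ᵏ = e is 36.

Answer: 36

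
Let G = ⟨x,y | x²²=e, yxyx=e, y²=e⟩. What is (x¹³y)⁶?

Compute successive powers of (x¹³y), reducing at each step:
  (x¹³y)²: (x¹³y) · x¹³ = y;   y · y = e
  (x¹³y)³: e · x¹³ = x¹³;   (x¹³) · y = x¹³y
  (x¹³y)⁴: (x¹³y) · x¹³ = y;   y · y = e
  (x¹³y)⁵: e · x¹³ = x¹³;   (x¹³) · y = x¹³y
  (x¹³y)⁶: (x¹³y) · x¹³ = y;   y · y = e

Answer: e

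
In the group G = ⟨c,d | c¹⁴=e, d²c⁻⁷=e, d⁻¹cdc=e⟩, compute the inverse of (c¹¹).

The order of (c¹¹) is 14 (smallest k with (c¹¹)ᵏ = e), so (c¹¹)⁻¹ = (c¹¹)¹³ = c³.
Check: (c¹¹) · (c³) → (c¹¹) · c³ = e, giving e as required.

Answer: c³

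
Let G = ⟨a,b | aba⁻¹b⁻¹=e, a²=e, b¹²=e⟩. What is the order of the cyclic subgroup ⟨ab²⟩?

|⟨ab²⟩| equals the order of ab². Compute successive powers until reaching e:
  (ab²)¹ = ab², (ab²)² = b⁴, (ab²)³ = ab⁶, (ab²)⁴ = b⁸, (ab²)⁵ = ab¹⁰, (ab²)⁶ = e.
The smallest positive k with (ab²)ᵏ = e is 6, so |⟨ab²⟩| = 6.

Answer: 6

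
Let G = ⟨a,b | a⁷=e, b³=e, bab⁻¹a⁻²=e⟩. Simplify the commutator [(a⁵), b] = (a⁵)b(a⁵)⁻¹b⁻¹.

[(a⁵), b] = (a⁵)·b·(a⁵)⁻¹·b⁻¹.
  (a⁵) · b = a⁵b
  (a⁵b) · (a²) = a²b
  (a²b) · (b²) = a²

Answer: a²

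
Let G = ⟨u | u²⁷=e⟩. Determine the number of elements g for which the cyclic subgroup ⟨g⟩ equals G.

G is cyclic of order 27. An element generates G iff its order is 27, and a cyclic group of order 27 has exactly φ(27) = 18 such elements.

Answer: 18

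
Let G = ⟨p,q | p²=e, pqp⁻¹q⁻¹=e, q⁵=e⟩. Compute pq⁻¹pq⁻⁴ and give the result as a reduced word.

Multiply left to right, reducing at each step:
  p · q⁻¹ = pq⁴
  (pq⁴) · p = q⁴
  (q⁴) · q⁻⁴ = e

Answer: e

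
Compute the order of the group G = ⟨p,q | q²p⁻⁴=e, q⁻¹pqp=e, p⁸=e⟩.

Enumerate words in the generators, reducing via the relations: the distinct elements are
  {e, p, q, pq, p², p³, p⁴, p⁵, p⁶, p⁷, p²q, p³q, q⁻¹, pq⁻¹, p²q⁻¹, p³q⁻¹}.
No further products give new elements, so |G| = 16.

Answer: 16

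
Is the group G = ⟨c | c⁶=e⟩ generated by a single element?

|G| = 6. The element c has order 6 (its powers give 6 distinct elements), so ⟨c⟩ = G and G is cyclic.

Answer: Yes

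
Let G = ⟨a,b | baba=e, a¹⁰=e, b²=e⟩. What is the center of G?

An element z ∈ Z(G) iff z commutes with every generator.
For example a⁵ is central: (a⁵)·a = a⁶ = a·(a⁵); (a⁵)·b = a⁵b = b·(a⁵).
Whereas a ∉ Z(G) since a·b = ab ≠ a⁹b = b·a.
Checking each of the 20 elements this way gives Z(G) = {e, a⁵}, of order 2.

Answer: {e, a⁵}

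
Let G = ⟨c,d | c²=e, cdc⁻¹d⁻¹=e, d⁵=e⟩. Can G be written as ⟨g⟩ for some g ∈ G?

|G| = 10. The element cd has order 10 (its powers give 10 distinct elements), so ⟨cd⟩ = G and G is cyclic.

Answer: Yes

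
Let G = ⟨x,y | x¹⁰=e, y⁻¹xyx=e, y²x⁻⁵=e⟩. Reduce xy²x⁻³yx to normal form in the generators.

Multiply left to right, reducing at each step:
  x · y² = x⁶
  (x⁶) · x⁻³ = x³
  (x³) · y = x³y
  (x³y) · x = x²y

Answer: x²y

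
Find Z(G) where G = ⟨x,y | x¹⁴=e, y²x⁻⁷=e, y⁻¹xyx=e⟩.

An element z ∈ Z(G) iff z commutes with every generator.
For example x⁷ is central: (x⁷)·x = x⁸ = x·(x⁷); (x⁷)·y = y⁻¹ = y·(x⁷).
Whereas x ∉ Z(G) since x·y = xy ≠ x⁶y⁻¹ = y·x.
Checking each of the 28 elements this way gives Z(G) = {e, x⁷}, of order 2.

Answer: {e, x⁷}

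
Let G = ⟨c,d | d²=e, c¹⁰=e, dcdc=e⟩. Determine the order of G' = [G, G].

G' = [G, G] is generated by all commutators. The generator-pair commutators are: [c, d] = c².
The subgroup they normally generate is {e, c², c⁴, c⁶, c⁸}, of order 5.
Check: |G/G'| = 20/5 = 4 is the order of the abelianisation.

Answer: 5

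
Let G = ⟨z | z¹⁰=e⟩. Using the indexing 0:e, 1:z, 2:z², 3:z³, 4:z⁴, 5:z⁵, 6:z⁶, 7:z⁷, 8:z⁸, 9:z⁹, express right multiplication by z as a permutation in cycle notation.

(0 1 2 3 4 5 6 7 8 9)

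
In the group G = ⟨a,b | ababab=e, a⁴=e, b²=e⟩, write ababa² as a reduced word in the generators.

Multiply left to right, reducing at each step:
  a · b = ab
  (ab) · a = aba
  (aba) · b = ba³
  (ba³) · a² = ba

Answer: ba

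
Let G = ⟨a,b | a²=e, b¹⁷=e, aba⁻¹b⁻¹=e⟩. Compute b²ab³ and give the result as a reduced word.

Multiply left to right, reducing at each step:
  (b²) · a = ab²
  (ab²) · b³ = ab⁵

Answer: ab⁵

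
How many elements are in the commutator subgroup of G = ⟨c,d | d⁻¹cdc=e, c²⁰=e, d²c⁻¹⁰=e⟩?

G' = [G, G] is generated by all commutators. The generator-pair commutators are: [c, d] = c².
The subgroup they normally generate is {e, c², c⁴, c⁶, c⁸, c¹⁰, c¹², c¹⁴, c¹⁶, c¹⁸}, of order 10.
Check: |G/G'| = 40/10 = 4 is the order of the abelianisation.

Answer: 10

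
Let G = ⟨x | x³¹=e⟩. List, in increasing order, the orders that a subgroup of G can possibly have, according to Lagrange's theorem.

|G| = 31 = 31. By Lagrange's theorem the order of any subgroup divides 31; the divisors of 31 are 1, 31.

Answer: 1, 31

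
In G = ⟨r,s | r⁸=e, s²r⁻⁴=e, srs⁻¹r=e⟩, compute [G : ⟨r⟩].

First find ord(r) by computing successive powers:
  r¹ = r, r² = r², r³ = r³, r⁴ = r⁴, r⁵ = r⁵, r⁶ = r⁶, r⁷ = r⁷, r⁸ = e.
So |⟨r⟩| = ord(r) = 8. With |G| = 16, by Lagrange [G : ⟨r⟩] = 16/8 = 2.

Answer: 2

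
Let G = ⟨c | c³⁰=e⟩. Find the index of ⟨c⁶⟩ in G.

First find ord(c⁶) by computing successive powers:
  (c⁶)¹ = c⁶, (c⁶)² = c¹², (c⁶)³ = c¹⁸, (c⁶)⁴ = c²⁴, (c⁶)⁵ = e.
So |⟨c⁶⟩| = ord(c⁶) = 5. With |G| = 30, by Lagrange [G : ⟨c⁶⟩] = 30/5 = 6.

Answer: 6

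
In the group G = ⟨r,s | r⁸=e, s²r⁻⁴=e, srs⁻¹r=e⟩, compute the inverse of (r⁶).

The order of (r⁶) is 4 (smallest k with (r⁶)ᵏ = e), so (r⁶)⁻¹ = (r⁶)³ = r².
Check: (r⁶) · (r²) → (r⁶) · r² = e, giving e as required.

Answer: r²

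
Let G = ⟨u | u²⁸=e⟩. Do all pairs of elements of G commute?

G has a single generator, so G is cyclic and hence abelian.

Answer: Yes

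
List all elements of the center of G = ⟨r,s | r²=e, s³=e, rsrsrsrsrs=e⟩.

An element z ∈ Z(G) iff z commutes with every generator.
For example e is central: e·r = r = r·e; e·s = s = s·e.
Whereas r ∉ Z(G) since r·s = rs ≠ sr = s·r.
Checking each of the 60 elements this way gives Z(G) = {e}, of order 1.

Answer: {e}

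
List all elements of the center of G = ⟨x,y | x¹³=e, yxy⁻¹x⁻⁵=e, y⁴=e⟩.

An element z ∈ Z(G) iff z commutes with every generator.
For example e is central: e·x = x = x·e; e·y = y = y·e.
Whereas x ∉ Z(G) since x·y = xy ≠ x⁵y = y·x.
Checking each of the 52 elements this way gives Z(G) = {e}, of order 1.

Answer: {e}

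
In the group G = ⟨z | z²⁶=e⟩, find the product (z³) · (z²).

Compute (z³) · (z²) by multiplying left to right and reducing via the relations at each step:
  (z³) · z² = z⁵

Answer: z⁵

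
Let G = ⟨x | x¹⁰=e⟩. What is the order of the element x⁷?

Compute successive powers until reaching e:
  (x⁷)¹ = x⁷, (x⁷)² = x⁴, (x⁷)³ = x, (x⁷)⁴ = x⁸, (x⁷)⁵ = x⁵, (x⁷)⁶ = x², (x⁷)⁷ = x⁹, (x⁷)⁸ = x⁶, (x⁷)⁹ = x³, (x⁷)¹⁰ = e.
The smallest positive k with (x⁷)ᵏ = e is 10.

Answer: 10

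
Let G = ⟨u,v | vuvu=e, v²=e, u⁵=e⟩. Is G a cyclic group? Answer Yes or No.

Every cyclic group is abelian. But u·v = uv while v·u = u⁴v, so u·v ≠ v·u and G is not abelian. Hence G is not cyclic.

Answer: No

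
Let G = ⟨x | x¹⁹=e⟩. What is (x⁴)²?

Compute successive powers of (x⁴), reducing at each step:
  (x⁴)²: (x⁴) · x⁴ = x⁸

Answer: x⁸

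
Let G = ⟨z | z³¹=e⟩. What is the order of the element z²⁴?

Compute successive powers until reaching e:
  (z²⁴)¹ = z²⁴, (z²⁴)² = z¹⁷, (z²⁴)³ = z¹⁰, (z²⁴)⁴ = z³, (z²⁴)⁵ = z²⁷, (z²⁴)⁶ = z²⁰, (z²⁴)⁷ = z¹³, (z²⁴)⁸ = z⁶, (z²⁴)⁹ = z³⁰, (z²⁴)¹⁰ = z²³, (z²⁴)¹¹ = z¹⁶, (z²⁴)¹² = z⁹, (z²⁴)¹³ = z², (z²⁴)¹⁴ = z²⁶, (z²⁴)¹⁵ = z¹⁹, (z²⁴)¹⁶ = z¹², (z²⁴)¹⁷ = z⁵, (z²⁴)¹⁸ = z²⁹, (z²⁴)¹⁹ = z²², (z²⁴)²⁰ = z¹⁵, (z²⁴)²¹ = z⁸, (z²⁴)²² = z, (z²⁴)²³ = z²⁵, (z²⁴)²⁴ = z¹⁸, (z²⁴)²⁵ = z¹¹, (z²⁴)²⁶ = z⁴, (z²⁴)²⁷ = z²⁸, (z²⁴)²⁸ = z²¹, (z²⁴)²⁹ = z¹⁴, (z²⁴)³⁰ = z⁷, (z²⁴)³¹ = e.
The smallest positive k with (z²⁴)ᵏ = e is 31.

Answer: 31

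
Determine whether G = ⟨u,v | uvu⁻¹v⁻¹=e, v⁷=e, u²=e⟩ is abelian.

Each pair of generators commutes: u·v = uv = v·u. Since the generators pairwise commute, every element of G commutes with every other, so G is abelian.

Answer: Yes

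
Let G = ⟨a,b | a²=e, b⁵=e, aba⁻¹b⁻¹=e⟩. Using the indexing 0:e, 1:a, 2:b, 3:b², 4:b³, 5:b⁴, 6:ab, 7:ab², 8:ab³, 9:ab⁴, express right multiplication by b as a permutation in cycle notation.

(0 2 3 4 5)(1 6 7 8 9)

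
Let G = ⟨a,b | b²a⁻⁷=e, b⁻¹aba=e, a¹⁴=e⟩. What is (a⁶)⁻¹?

The order of (a⁶) is 7 (smallest k with (a⁶)ᵏ = e), so (a⁶)⁻¹ = (a⁶)⁶ = a⁸.
Check: (a⁶) · (a⁸) → (a⁶) · a⁸ = e, giving e as required.

Answer: a⁸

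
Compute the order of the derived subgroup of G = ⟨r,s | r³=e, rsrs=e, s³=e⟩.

G' = [G, G] is generated by all commutators. The generator-pair commutators are: [r, s] = rs²r.
The subgroup they normally generate is {e, rs, r²s², rs²r}, of order 4.
Check: |G/G'| = 12/4 = 3 is the order of the abelianisation.

Answer: 4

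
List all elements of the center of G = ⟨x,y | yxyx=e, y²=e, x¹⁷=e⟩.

An element z ∈ Z(G) iff z commutes with every generator.
For example e is central: e·x = x = x·e; e·y = y = y·e.
Whereas x ∉ Z(G) since x·y = xy ≠ x¹⁶y = y·x.
Checking each of the 34 elements this way gives Z(G) = {e}, of order 1.

Answer: {e}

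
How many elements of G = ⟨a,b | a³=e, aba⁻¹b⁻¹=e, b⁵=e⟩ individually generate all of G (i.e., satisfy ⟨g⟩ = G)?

G is cyclic of order 15. An element generates G iff its order is 15, and a cyclic group of order 15 has exactly φ(15) = 8 such elements.

Answer: 8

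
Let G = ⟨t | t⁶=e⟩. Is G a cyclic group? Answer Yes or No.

|G| = 6. The element t has order 6 (its powers give 6 distinct elements), so ⟨t⟩ = G and G is cyclic.

Answer: Yes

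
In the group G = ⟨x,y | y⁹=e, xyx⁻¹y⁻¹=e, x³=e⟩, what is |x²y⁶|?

Compute successive powers until reaching e:
  (x²y⁶)¹ = x²y⁶, (x²y⁶)² = xy³, (x²y⁶)³ = e.
The smallest positive k with (x²y⁶)ᵏ = e is 3.

Answer: 3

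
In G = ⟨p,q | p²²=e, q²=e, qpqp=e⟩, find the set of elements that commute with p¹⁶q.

⟨p¹⁶q⟩ ⊆ C_G(p¹⁶q) since powers of p¹⁶q commute with p¹⁶q; so |C_G(p¹⁶q)| ≥ |⟨p¹⁶q⟩| = 2.
By orbit–stabilizer, |C_G(p¹⁶q)| = |G| / |conj. class of p¹⁶q| = 44 / 11 = 4.
The 4 elements commuting with p¹⁶q are {e, p¹¹, p⁵q, p¹⁶q}.

Answer: {e, p¹¹, p⁵q, p¹⁶q}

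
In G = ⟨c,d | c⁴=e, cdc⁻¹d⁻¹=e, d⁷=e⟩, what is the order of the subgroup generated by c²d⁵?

|⟨c²d⁵⟩| equals the order of c²d⁵. Compute successive powers until reaching e:
  (c²d⁵)¹ = c²d⁵, (c²d⁵)² = d³, (c²d⁵)³ = c²d, (c²d⁵)⁴ = d⁶, (c²d⁵)⁵ = c²d⁴, (c²d⁵)⁶ = d², (c²d⁵)⁷ = c², (c²d⁵)⁸ = d⁵, (c²d⁵)⁹ = c²d³, (c²d⁵)¹⁰ = d, (c²d⁵)¹¹ = c²d⁶, (c²d⁵)¹² = d⁴, (c²d⁵)¹³ = c²d², (c²d⁵)¹⁴ = e.
The smallest positive k with (c²d⁵)ᵏ = e is 14, so |⟨c²d⁵⟩| = 14.

Answer: 14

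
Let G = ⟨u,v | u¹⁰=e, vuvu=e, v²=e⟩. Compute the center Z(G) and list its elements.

An element z ∈ Z(G) iff z commutes with every generator.
For example u⁵ is central: (u⁵)·u = u⁶ = u·(u⁵); (u⁵)·v = u⁵v = v·(u⁵).
Whereas u ∉ Z(G) since u·v = uv ≠ u⁹v = v·u.
Checking each of the 20 elements this way gives Z(G) = {e, u⁵}, of order 2.

Answer: {e, u⁵}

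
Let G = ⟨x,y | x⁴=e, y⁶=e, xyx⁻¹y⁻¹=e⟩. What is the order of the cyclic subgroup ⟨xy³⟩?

|⟨xy³⟩| equals the order of xy³. Compute successive powers until reaching e:
  (xy³)¹ = xy³, (xy³)² = x², (xy³)³ = x³y³, (xy³)⁴ = e.
The smallest positive k with (xy³)ᵏ = e is 4, so |⟨xy³⟩| = 4.

Answer: 4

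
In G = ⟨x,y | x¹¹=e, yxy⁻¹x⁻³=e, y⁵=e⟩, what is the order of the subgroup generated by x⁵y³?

|⟨x⁵y³⟩| equals the order of x⁵y³. Compute successive powers until reaching e:
  (x⁵y³)¹ = x⁵y³, (x⁵y³)² = x⁸y, (x⁵y³)³ = xy⁴, (x⁵y³)⁴ = x¹⁰y², (x⁵y³)⁵ = e.
The smallest positive k with (x⁵y³)ᵏ = e is 5, so |⟨x⁵y³⟩| = 5.

Answer: 5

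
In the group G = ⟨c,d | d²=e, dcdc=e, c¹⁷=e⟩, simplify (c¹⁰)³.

Compute successive powers of (c¹⁰), reducing at each step:
  (c¹⁰)²: (c¹⁰) · c¹⁰ = c³
  (c¹⁰)³: (c³) · c¹⁰ = c¹³

Answer: c¹³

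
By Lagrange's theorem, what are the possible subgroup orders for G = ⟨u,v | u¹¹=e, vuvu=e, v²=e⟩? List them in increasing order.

|G| = 22 = 2 · 11. By Lagrange's theorem the order of any subgroup divides 22; the divisors of 22 are 1, 2, 11, 22.

Answer: 1, 2, 11, 22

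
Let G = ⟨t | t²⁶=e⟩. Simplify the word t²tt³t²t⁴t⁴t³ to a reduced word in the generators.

Multiply left to right, reducing at each step:
  (t²) · t = t³
  (t³) · t³ = t⁶
  (t⁶) · t² = t⁸
  (t⁸) · t⁴ = t¹²
  (t¹²) · t⁴ = t¹⁶
  (t¹⁶) · t³ = t¹⁹

Answer: t¹⁹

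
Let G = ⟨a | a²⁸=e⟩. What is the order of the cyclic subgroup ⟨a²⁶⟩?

|⟨a²⁶⟩| equals the order of a²⁶. Compute successive powers until reaching e:
  (a²⁶)¹ = a²⁶, (a²⁶)² = a²⁴, (a²⁶)³ = a²², (a²⁶)⁴ = a²⁰, (a²⁶)⁵ = a¹⁸, (a²⁶)⁶ = a¹⁶, (a²⁶)⁷ = a¹⁴, (a²⁶)⁸ = a¹², (a²⁶)⁹ = a¹⁰, (a²⁶)¹⁰ = a⁸, (a²⁶)¹¹ = a⁶, (a²⁶)¹² = a⁴, (a²⁶)¹³ = a², (a²⁶)¹⁴ = e.
The smallest positive k with (a²⁶)ᵏ = e is 14, so |⟨a²⁶⟩| = 14.

Answer: 14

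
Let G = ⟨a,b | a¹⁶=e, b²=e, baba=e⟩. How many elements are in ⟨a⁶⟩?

|⟨a⁶⟩| equals the order of a⁶. Compute successive powers until reaching e:
  (a⁶)¹ = a⁶, (a⁶)² = a¹², (a⁶)³ = a², (a⁶)⁴ = a⁸, (a⁶)⁵ = a¹⁴, (a⁶)⁶ = a⁴, (a⁶)⁷ = a¹⁰, (a⁶)⁸ = e.
The smallest positive k with (a⁶)ᵏ = e is 8, so |⟨a⁶⟩| = 8.

Answer: 8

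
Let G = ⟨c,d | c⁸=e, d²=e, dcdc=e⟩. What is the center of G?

An element z ∈ Z(G) iff z commutes with every generator.
For example c⁴ is central: (c⁴)·c = c⁵ = c·(c⁴); (c⁴)·d = c⁴d = d·(c⁴).
Whereas c ∉ Z(G) since c·d = cd ≠ c⁷d = d·c.
Checking each of the 16 elements this way gives Z(G) = {e, c⁴}, of order 2.

Answer: {e, c⁴}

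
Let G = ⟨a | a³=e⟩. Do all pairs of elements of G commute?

G has a single generator, so G is cyclic and hence abelian.

Answer: Yes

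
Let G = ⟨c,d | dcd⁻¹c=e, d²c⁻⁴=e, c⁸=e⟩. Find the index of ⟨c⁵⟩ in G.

First find ord(c⁵) by computing successive powers:
  (c⁵)¹ = c⁵, (c⁵)² = c², (c⁵)³ = c⁷, (c⁵)⁴ = c⁴, (c⁵)⁵ = c, (c⁵)⁶ = c⁶, (c⁵)⁷ = c³, (c⁵)⁸ = e.
So |⟨c⁵⟩| = ord(c⁵) = 8. With |G| = 16, by Lagrange [G : ⟨c⁵⟩] = 16/8 = 2.

Answer: 2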